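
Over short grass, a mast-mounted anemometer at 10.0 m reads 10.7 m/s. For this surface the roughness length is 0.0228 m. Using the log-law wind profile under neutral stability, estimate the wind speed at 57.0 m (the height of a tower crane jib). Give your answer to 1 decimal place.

Log law: V(z) ∝ ln(z/z₀), so V₂/V₁ = ln(z₂/z₀) / ln(z₁/z₀).
ln(57.0/0.0228) = 7.8240, ln(10.0/0.0228) = 6.0836
V₂ = 10.7 × 7.8240/6.0836 = 10.7 × 1.2861 = 13.7612 m/s

13.8 m/s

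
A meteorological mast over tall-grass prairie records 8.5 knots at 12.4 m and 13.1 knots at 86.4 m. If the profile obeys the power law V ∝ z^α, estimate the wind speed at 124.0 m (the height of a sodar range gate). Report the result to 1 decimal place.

First find α: α = ln(V₂/V₁)/ln(z₂/z₁) = ln(13.1/8.5)/ln(86.4/12.4) = 0.43255/1.94129 = 0.2228
Extrapolate from 86.4 m to 124.0 m: V₃ = 13.1 × (124.0/86.4)^0.2228 = 13.1 × 1.0838 = 14.1982 knots

14.2 knots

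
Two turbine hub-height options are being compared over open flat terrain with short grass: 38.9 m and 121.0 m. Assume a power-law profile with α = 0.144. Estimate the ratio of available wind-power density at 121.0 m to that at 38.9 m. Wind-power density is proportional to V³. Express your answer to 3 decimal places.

1.633

Speed ratio: V_B/V_A = (z_B/z_A)^α = (121.0/38.9)^0.144 = (3.1105)^0.144 = 1.17752
Power-density ratio: P_B/P_A = (V_B/V_A)³ = (1.17752)³ = 1.63269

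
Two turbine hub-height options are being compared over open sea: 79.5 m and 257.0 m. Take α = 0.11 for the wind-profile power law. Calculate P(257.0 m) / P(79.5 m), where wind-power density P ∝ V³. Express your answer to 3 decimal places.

1.473

Speed ratio: V_B/V_A = (z_B/z_A)^α = (257.0/79.5)^0.11 = (3.2327)^0.11 = 1.13776
Power-density ratio: P_B/P_A = (V_B/V_A)³ = (1.13776)³ = 1.47284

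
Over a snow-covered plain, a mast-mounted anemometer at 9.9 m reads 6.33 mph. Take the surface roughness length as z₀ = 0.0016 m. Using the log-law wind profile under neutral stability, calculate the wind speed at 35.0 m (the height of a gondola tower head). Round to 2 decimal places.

Log law: V(z) ∝ ln(z/z₀), so V₂/V₁ = ln(z₂/z₀) / ln(z₁/z₀).
ln(35.0/0.0016) = 9.9931, ln(9.9/0.0016) = 8.7303
V₂ = 6.33 × 9.9931/8.7303 = 6.33 × 1.1446 = 7.2456 mph

7.25 mph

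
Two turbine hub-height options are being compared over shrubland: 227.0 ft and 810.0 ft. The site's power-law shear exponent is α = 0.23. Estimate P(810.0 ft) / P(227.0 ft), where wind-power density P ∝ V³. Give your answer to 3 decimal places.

2.405

Speed ratio: V_B/V_A = (z_B/z_A)^α = (810.0/227.0)^0.23 = (3.5683)^0.23 = 1.33988
Power-density ratio: P_B/P_A = (V_B/V_A)³ = (1.33988)³ = 2.40545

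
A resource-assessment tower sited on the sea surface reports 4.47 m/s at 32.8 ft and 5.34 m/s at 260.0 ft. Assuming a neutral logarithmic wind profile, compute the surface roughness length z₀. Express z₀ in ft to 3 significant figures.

Log law: V(z) ∝ ln(z/z₀). With r = V₁/V₂ = 4.47/5.34 = 0.83708,
r · ln(z₂/z₀) = ln(z₁/z₀) ⇒ ln z₀ = (ln z₁ − r·ln z₂)/(1 − r)
ln z₀ = (3.49043 − 0.83708×5.56068) / 0.16292 = -7.1464
z₀ = exp(-7.1464) = 0.0007877 ft

z₀ ≈ 0.000788 ft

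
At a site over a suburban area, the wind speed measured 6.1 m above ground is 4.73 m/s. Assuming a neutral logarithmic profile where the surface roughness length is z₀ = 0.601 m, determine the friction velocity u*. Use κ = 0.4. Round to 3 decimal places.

u* ≈ 0.816 m/s

Log law: V(z) = (u*/κ) · ln(z/z₀) ⇒ u* = κ · V / ln(z/z₀)
u* = 0.4 × 4.73 / ln(6.1/0.601) = 0.4 × 4.73 / 2.3174
   = 1.8920 / 2.3174 = 0.8164 m/s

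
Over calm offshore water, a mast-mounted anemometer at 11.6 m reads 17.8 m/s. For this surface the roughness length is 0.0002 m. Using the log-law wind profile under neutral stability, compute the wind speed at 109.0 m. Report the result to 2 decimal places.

21.44 m/s

Log law: V(z) ∝ ln(z/z₀), so V₂/V₁ = ln(z₂/z₀) / ln(z₁/z₀).
ln(109.0/0.0002) = 13.2085, ln(11.6/0.0002) = 10.9682
V₂ = 17.8 × 13.2085/10.9682 = 17.8 × 1.2043 = 21.4358 m/s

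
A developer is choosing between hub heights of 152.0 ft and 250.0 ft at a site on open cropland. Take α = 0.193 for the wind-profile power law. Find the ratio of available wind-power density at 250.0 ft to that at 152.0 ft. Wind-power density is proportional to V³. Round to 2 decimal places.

1.33

Speed ratio: V_B/V_A = (z_B/z_A)^α = (250.0/152.0)^0.193 = (1.6447)^0.193 = 1.10080
Power-density ratio: P_B/P_A = (V_B/V_A)³ = (1.10080)³ = 1.33389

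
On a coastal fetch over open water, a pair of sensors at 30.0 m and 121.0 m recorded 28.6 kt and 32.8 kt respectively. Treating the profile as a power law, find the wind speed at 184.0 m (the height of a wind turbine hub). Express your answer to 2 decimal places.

First find α: α = ln(V₂/V₁)/ln(z₂/z₁) = ln(32.8/28.6)/ln(121.0/30.0) = 0.13702/1.39459 = 0.0983
Extrapolate from 121.0 m to 184.0 m: V₃ = 32.8 × (184.0/121.0)^0.0983 = 32.8 × 1.0420 = 34.1790 kt

34.18 kt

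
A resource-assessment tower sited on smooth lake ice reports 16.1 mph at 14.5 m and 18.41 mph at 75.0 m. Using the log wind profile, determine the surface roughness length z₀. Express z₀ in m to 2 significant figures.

Log law: V(z) ∝ ln(z/z₀). With r = V₁/V₂ = 16.1/18.41 = 0.87452,
r · ln(z₂/z₀) = ln(z₁/z₀) ⇒ ln z₀ = (ln z₁ − r·ln z₂)/(1 − r)
ln z₀ = (2.67415 − 0.87452×4.31749) / 0.12548 = -8.7794
z₀ = exp(-8.7794) = 0.0001539 m

z₀ ≈ 0.00015 m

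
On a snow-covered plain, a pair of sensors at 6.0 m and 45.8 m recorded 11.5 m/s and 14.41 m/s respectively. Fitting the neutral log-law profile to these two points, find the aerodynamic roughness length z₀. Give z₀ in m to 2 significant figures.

Log law: V(z) ∝ ln(z/z₀). With r = V₁/V₂ = 11.5/14.41 = 0.79806,
r · ln(z₂/z₀) = ln(z₁/z₀) ⇒ ln z₀ = (ln z₁ − r·ln z₂)/(1 − r)
ln z₀ = (1.79176 − 0.79806×3.82428) / 0.20194 = -6.2406
z₀ = exp(-6.2406) = 0.001949 m

z₀ ≈ 0.0019 m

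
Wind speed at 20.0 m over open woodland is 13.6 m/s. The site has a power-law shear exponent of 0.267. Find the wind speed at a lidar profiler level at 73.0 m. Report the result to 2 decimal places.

19.22 m/s

Power-law profile: V₂ = V₁ · (z₂/z₁)^α
V₂ = 13.6 × (73.0/20.0)^0.267 = 13.6 × (3.6500)^0.267
    = 13.6 × 1.4130 = 19.2164 m/s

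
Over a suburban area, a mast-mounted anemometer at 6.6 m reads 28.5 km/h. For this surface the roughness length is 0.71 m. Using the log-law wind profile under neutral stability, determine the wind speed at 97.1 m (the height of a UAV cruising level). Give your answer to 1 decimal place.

62.9 km/h

Log law: V(z) ∝ ln(z/z₀), so V₂/V₁ = ln(z₂/z₀) / ln(z₁/z₀).
ln(97.1/0.71) = 4.9182, ln(6.6/0.71) = 2.2296
V₂ = 28.5 × 4.9182/2.2296 = 28.5 × 2.2059 = 62.8687 km/h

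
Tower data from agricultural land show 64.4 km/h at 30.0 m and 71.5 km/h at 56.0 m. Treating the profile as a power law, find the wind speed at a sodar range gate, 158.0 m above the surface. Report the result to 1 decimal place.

85.1 km/h

First find α: α = ln(V₂/V₁)/ln(z₂/z₁) = ln(71.5/64.4)/ln(56.0/30.0) = 0.10458/0.62415 = 0.1676
Extrapolate from 56.0 m to 158.0 m: V₃ = 71.5 × (158.0/56.0)^0.1676 = 71.5 × 1.1898 = 85.0721 km/h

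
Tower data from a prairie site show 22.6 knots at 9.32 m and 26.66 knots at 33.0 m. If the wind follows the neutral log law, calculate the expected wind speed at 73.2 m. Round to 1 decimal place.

29.2 knots

Log law: V ∝ ln(z/z₀). From the pair, with r = V₁/V₂ = 0.84771,
ln z₀ = (ln z₁ − r·ln z₂)/(1 − r) = (2.2322 − 0.84771×3.4965)/0.15229 = -4.8058 → z₀ = 0.008182 m
V₃ = V₁ · ln(z₃/z₀)/ln(z₁/z₀) = 22.6 × 9.0990/7.0380 = 29.2183 knots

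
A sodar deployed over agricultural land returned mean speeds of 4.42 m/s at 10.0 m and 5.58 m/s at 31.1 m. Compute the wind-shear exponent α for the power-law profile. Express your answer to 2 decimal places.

Power law: V₂/V₁ = (z₂/z₁)^α ⇒ α = ln(V₂/V₁) / ln(z₂/z₁)
α = ln(5.58/4.42) / ln(31.1/10.0) = ln(1.2624) / ln(3.1100)
  = 0.23305 / 1.13462 = 0.20540

α ≈ 0.21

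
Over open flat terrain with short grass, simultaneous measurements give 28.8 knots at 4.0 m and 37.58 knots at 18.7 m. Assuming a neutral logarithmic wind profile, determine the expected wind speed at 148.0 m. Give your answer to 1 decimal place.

Log law: V ∝ ln(z/z₀). From the pair, with r = V₁/V₂ = 0.76637,
ln z₀ = (ln z₁ − r·ln z₂)/(1 − r) = (1.3863 − 0.76637×2.9285)/0.23363 = -3.6725 → z₀ = 0.02541 m
V₃ = V₁ · ln(z₃/z₀)/ln(z₁/z₀) = 28.8 × 8.6697/5.0588 = 49.3572 knots

49.4 knots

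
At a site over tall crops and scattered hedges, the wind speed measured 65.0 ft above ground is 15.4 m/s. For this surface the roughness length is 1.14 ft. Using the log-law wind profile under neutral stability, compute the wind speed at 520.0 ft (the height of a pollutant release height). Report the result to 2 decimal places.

Log law: V(z) ∝ ln(z/z₀), so V₂/V₁ = ln(z₂/z₀) / ln(z₁/z₀).
ln(520.0/1.14) = 6.1228, ln(65.0/1.14) = 4.0434
V₂ = 15.4 × 6.1228/4.0434 = 15.4 × 1.5143 = 23.3200 m/s

23.32 m/s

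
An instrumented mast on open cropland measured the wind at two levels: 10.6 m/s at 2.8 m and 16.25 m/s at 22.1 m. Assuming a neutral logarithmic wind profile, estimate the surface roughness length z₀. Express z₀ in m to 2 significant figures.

z₀ ≈ 0.058 m

Log law: V(z) ∝ ln(z/z₀). With r = V₁/V₂ = 10.6/16.25 = 0.65231,
r · ln(z₂/z₀) = ln(z₁/z₀) ⇒ ln z₀ = (ln z₁ − r·ln z₂)/(1 − r)
ln z₀ = (1.02962 − 0.65231×3.09558) / 0.34769 = -2.8463
z₀ = exp(-2.8463) = 0.05806 m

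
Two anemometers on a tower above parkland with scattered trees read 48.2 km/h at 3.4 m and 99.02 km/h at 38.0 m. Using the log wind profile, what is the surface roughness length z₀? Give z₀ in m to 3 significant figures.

z₀ ≈ 0.345 m

Log law: V(z) ∝ ln(z/z₀). With r = V₁/V₂ = 48.2/99.02 = 0.48677,
r · ln(z₂/z₀) = ln(z₁/z₀) ⇒ ln z₀ = (ln z₁ − r·ln z₂)/(1 − r)
ln z₀ = (1.22378 − 0.48677×3.63759) / 0.51323 = -1.0656
z₀ = exp(-1.0656) = 0.3445 m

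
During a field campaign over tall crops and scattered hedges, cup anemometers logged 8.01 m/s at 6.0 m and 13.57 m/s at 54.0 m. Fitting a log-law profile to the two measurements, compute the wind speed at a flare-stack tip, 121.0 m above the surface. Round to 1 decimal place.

Log law: V ∝ ln(z/z₀). From the pair, with r = V₁/V₂ = 0.59027,
ln z₀ = (ln z₁ − r·ln z₂)/(1 − r) = (1.7918 − 0.59027×3.9890)/0.40973 = -1.3737 → z₀ = 0.2532 m
V₃ = V₁ · ln(z₃/z₀)/ln(z₁/z₀) = 8.01 × 6.1695/3.1654 = 15.6116 m/s

15.6 m/s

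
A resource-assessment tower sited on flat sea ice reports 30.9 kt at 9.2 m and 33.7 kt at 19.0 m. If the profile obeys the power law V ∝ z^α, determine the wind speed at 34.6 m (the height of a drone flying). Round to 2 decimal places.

First find α: α = ln(V₂/V₁)/ln(z₂/z₁) = ln(33.7/30.9)/ln(19.0/9.2) = 0.08674/0.72524 = 0.1196
Extrapolate from 19.0 m to 34.6 m: V₃ = 33.7 × (34.6/19.0)^0.1196 = 33.7 × 1.0743 = 36.2048 kt

36.20 kt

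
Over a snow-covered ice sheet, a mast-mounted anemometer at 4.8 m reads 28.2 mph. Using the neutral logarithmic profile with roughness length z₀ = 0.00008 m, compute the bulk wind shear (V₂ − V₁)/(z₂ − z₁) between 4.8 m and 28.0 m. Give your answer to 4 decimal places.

Log law: V₂ = V₁ · ln(z₂/z₀)/ln(z₁/z₀) = 28.2 × 12.7657/11.0021 = 32.7203 mph
ΔV/Δz = (32.7203 − 28.2)/(28.0 − 4.8) = 4.5203/23.2000 = 0.19484 mph/m

0.1948 mph/m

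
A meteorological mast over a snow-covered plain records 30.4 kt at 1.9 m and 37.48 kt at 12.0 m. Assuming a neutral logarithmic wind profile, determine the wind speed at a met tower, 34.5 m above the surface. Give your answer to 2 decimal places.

Log law: V ∝ ln(z/z₀). From the pair, with r = V₁/V₂ = 0.81110,
ln z₀ = (ln z₁ − r·ln z₂)/(1 − r) = (0.6419 − 0.81110×2.4849)/0.18890 = -7.2718 → z₀ = 0.0006948 m
V₃ = V₁ · ln(z₃/z₀)/ln(z₁/z₀) = 30.4 × 10.8128/7.9137 = 41.5368 kt

41.54 kt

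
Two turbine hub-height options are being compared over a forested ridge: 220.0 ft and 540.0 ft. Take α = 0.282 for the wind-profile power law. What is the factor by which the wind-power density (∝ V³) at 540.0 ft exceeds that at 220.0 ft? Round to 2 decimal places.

2.14

Speed ratio: V_B/V_A = (z_B/z_A)^α = (540.0/220.0)^0.282 = (2.4545)^0.282 = 1.28817
Power-density ratio: P_B/P_A = (V_B/V_A)³ = (1.28817)³ = 2.13755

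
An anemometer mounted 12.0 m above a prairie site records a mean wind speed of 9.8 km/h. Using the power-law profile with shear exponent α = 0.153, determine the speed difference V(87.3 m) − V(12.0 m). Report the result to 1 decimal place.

3.5 km/h

Power law: V₂ = V₁ · (z₂/z₁)^α = 9.8 × (7.2750)^0.153 = 13.2766 km/h
ΔV = 13.2766 − 9.8 = 3.4766 km/h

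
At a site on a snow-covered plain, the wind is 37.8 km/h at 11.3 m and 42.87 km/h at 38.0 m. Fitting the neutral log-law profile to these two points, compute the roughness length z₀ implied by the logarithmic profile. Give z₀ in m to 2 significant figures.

z₀ ≈ 0.0013 m

Log law: V(z) ∝ ln(z/z₀). With r = V₁/V₂ = 37.8/42.87 = 0.88174,
r · ln(z₂/z₀) = ln(z₁/z₀) ⇒ ln z₀ = (ln z₁ − r·ln z₂)/(1 − r)
ln z₀ = (2.42480 − 0.88174×3.63759) / 0.11826 = -6.6173
z₀ = exp(-6.6173) = 0.001337 m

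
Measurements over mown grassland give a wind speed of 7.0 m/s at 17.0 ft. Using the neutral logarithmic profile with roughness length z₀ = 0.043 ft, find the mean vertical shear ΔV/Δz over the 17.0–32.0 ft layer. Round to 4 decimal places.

0.0494 m/s/ft

Log law: V₂ = V₁ · ln(z₂/z₀)/ln(z₁/z₀) = 7.0 × 6.6123/5.9798 = 7.7404 m/s
ΔV/Δz = (7.7404 − 7.0)/(32.0 − 17.0) = 0.7404/15.0000 = 0.04936 m/s/ft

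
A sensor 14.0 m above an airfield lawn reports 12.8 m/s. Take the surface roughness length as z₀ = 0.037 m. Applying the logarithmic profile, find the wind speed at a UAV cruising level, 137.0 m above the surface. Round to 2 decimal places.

17.72 m/s

Log law: V(z) ∝ ln(z/z₀), so V₂/V₁ = ln(z₂/z₀) / ln(z₁/z₀).
ln(137.0/0.037) = 8.2168, ln(14.0/0.037) = 5.9359
V₂ = 12.8 × 8.2168/5.9359 = 12.8 × 1.3843 = 17.7185 m/s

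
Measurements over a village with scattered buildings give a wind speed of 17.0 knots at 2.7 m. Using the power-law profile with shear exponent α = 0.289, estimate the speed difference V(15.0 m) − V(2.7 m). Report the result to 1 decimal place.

Power law: V₂ = V₁ · (z₂/z₁)^α = 17.0 × (5.5556)^0.289 = 27.9046 knots
ΔV = 27.9046 − 17.0 = 10.9046 knots

10.9 knots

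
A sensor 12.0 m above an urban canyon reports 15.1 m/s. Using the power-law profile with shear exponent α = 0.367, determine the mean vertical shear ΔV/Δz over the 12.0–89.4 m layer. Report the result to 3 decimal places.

0.213 m/s/m

Power law: V₂ = V₁ · (z₂/z₁)^α = 15.1 × (7.4500)^0.367 = 31.5543 m/s
ΔV/Δz = (31.5543 − 15.1)/(89.4 − 12.0) = 16.4543/77.4000 = 0.21259 m/s/m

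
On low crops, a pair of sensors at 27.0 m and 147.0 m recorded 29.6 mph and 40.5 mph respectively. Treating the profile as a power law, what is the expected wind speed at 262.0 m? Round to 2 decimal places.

45.07 mph

First find α: α = ln(V₂/V₁)/ln(z₂/z₁) = ln(40.5/29.6)/ln(147.0/27.0) = 0.31353/1.69460 = 0.1850
Extrapolate from 147.0 m to 262.0 m: V₃ = 40.5 × (262.0/147.0)^0.1850 = 40.5 × 1.1128 = 45.0704 mph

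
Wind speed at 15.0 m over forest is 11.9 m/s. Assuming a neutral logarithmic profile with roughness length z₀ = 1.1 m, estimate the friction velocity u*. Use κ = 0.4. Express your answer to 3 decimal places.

Log law: V(z) = (u*/κ) · ln(z/z₀) ⇒ u* = κ · V / ln(z/z₀)
u* = 0.4 × 11.9 / ln(15.0/1.1) = 0.4 × 11.9 / 2.6127
   = 4.7600 / 2.6127 = 1.8218 m/s

u* ≈ 1.822 m/s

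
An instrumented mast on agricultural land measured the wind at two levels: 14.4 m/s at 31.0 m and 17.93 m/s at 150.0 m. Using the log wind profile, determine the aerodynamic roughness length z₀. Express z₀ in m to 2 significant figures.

z₀ ≈ 0.050 m

Log law: V(z) ∝ ln(z/z₀). With r = V₁/V₂ = 14.4/17.93 = 0.80312,
r · ln(z₂/z₀) = ln(z₁/z₀) ⇒ ln z₀ = (ln z₁ − r·ln z₂)/(1 − r)
ln z₀ = (3.43399 − 0.80312×5.01064) / 0.19688 = -2.9977
z₀ = exp(-2.9977) = 0.04990 m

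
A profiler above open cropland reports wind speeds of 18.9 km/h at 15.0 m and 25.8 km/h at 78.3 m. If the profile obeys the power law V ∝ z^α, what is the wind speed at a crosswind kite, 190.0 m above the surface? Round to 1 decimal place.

30.5 km/h

First find α: α = ln(V₂/V₁)/ln(z₂/z₁) = ln(25.8/18.9)/ln(78.3/15.0) = 0.31121/1.65250 = 0.1883
Extrapolate from 78.3 m to 190.0 m: V₃ = 25.8 × (190.0/78.3)^0.1883 = 25.8 × 1.1817 = 30.4877 km/h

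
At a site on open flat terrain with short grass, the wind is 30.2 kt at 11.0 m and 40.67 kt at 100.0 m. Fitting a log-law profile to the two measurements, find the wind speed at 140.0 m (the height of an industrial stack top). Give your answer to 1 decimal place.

42.3 kt

Log law: V ∝ ln(z/z₀). From the pair, with r = V₁/V₂ = 0.74256,
ln z₀ = (ln z₁ − r·ln z₂)/(1 − r) = (2.3979 − 0.74256×4.6052)/0.25744 = -3.9688 → z₀ = 0.01890 m
V₃ = V₁ · ln(z₃/z₀)/ln(z₁/z₀) = 30.2 × 8.9105/6.3667 = 42.2660 kt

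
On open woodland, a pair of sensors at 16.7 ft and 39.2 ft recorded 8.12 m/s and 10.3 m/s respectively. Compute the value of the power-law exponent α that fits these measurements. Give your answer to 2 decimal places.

α ≈ 0.28

Power law: V₂/V₁ = (z₂/z₁)^α ⇒ α = ln(V₂/V₁) / ln(z₂/z₁)
α = ln(10.3/8.12) / ln(39.2/16.7) = ln(1.2685) / ln(2.3473)
  = 0.23781 / 0.85327 = 0.27871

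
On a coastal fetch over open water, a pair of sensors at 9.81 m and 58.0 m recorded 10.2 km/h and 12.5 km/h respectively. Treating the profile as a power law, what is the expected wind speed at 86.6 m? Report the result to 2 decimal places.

13.09 km/h

First find α: α = ln(V₂/V₁)/ln(z₂/z₁) = ln(12.5/10.2)/ln(58.0/9.81) = 0.20334/1.77704 = 0.1144
Extrapolate from 58.0 m to 86.6 m: V₃ = 12.5 × (86.6/58.0)^0.1144 = 12.5 × 1.0469 = 13.0867 km/h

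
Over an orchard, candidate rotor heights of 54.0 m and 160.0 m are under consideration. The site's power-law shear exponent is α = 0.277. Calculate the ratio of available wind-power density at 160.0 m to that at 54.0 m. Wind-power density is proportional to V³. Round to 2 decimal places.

2.47

Speed ratio: V_B/V_A = (z_B/z_A)^α = (160.0/54.0)^0.277 = (2.9630)^0.277 = 1.35104
Power-density ratio: P_B/P_A = (V_B/V_A)³ = (1.35104)³ = 2.46606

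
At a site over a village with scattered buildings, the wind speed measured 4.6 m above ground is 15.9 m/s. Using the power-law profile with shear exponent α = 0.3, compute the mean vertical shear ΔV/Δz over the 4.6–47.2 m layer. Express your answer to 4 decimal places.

Power law: V₂ = V₁ · (z₂/z₁)^α = 15.9 × (10.2609)^0.3 = 31.9707 m/s
ΔV/Δz = (31.9707 − 15.9)/(47.2 − 4.6) = 16.0707/42.6000 = 0.37725 m/s/m

0.3772 m/s/m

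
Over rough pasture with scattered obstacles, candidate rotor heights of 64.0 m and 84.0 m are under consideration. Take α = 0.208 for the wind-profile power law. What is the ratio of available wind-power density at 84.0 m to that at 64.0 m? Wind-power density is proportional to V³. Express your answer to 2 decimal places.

Speed ratio: V_B/V_A = (z_B/z_A)^α = (84.0/64.0)^0.208 = (1.3125)^0.208 = 1.05819
Power-density ratio: P_B/P_A = (V_B/V_A)³ = (1.05819)³ = 1.18493

1.18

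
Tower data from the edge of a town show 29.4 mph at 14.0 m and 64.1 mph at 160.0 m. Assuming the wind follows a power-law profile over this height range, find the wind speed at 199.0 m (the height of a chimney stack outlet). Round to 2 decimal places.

68.73 mph

First find α: α = ln(V₂/V₁)/ln(z₂/z₁) = ln(64.1/29.4)/ln(160.0/14.0) = 0.77945/2.43612 = 0.3200
Extrapolate from 160.0 m to 199.0 m: V₃ = 64.1 × (199.0/160.0)^0.3200 = 64.1 × 1.0723 = 68.7335 mph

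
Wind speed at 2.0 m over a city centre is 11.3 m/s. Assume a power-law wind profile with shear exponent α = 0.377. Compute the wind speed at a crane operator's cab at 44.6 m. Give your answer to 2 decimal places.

36.42 m/s

Power-law profile: V₂ = V₁ · (z₂/z₁)^α
V₂ = 11.3 × (44.6/2.0)^0.377 = 11.3 × (22.3000)^0.377
    = 11.3 × 3.2234 = 36.4241 m/s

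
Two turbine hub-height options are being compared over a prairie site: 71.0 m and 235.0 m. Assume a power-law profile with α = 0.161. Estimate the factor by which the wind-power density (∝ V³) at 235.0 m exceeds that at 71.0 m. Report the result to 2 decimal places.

Speed ratio: V_B/V_A = (z_B/z_A)^α = (235.0/71.0)^0.161 = (3.3099)^0.161 = 1.21252
Power-density ratio: P_B/P_A = (V_B/V_A)³ = (1.21252)³ = 1.78266

1.78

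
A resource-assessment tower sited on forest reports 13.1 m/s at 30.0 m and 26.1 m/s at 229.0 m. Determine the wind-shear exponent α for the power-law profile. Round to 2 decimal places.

α ≈ 0.34

Power law: V₂/V₁ = (z₂/z₁)^α ⇒ α = ln(V₂/V₁) / ln(z₂/z₁)
α = ln(26.1/13.1) / ln(229.0/30.0) = ln(1.9924) / ln(7.6333)
  = 0.68932 / 2.03252 = 0.33915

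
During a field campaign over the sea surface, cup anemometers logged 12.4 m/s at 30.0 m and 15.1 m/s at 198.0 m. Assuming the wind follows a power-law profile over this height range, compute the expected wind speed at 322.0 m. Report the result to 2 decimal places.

15.89 m/s

First find α: α = ln(V₂/V₁)/ln(z₂/z₁) = ln(15.1/12.4)/ln(198.0/30.0) = 0.19700/1.88707 = 0.1044
Extrapolate from 198.0 m to 322.0 m: V₃ = 15.1 × (322.0/198.0)^0.1044 = 15.1 × 1.0521 = 15.8863 m/s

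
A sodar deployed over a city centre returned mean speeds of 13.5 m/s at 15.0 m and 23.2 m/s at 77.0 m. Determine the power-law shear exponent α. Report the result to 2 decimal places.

Power law: V₂/V₁ = (z₂/z₁)^α ⇒ α = ln(V₂/V₁) / ln(z₂/z₁)
α = ln(23.2/13.5) / ln(77.0/15.0) = ln(1.7185) / ln(5.1333)
  = 0.54146 / 1.63576 = 0.33102

α ≈ 0.33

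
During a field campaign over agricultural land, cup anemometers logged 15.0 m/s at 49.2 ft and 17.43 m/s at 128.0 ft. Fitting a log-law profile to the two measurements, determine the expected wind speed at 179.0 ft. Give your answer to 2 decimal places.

Log law: V ∝ ln(z/z₀). From the pair, with r = V₁/V₂ = 0.86059,
ln z₀ = (ln z₁ − r·ln z₂)/(1 − r) = (3.8959 − 0.86059×4.8520)/0.13941 = -2.0062 → z₀ = 0.1345 ft
V₃ = V₁ · ln(z₃/z₀)/ln(z₁/z₀) = 15.0 × 7.1936/5.9021 = 18.2823 m/s

18.28 m/s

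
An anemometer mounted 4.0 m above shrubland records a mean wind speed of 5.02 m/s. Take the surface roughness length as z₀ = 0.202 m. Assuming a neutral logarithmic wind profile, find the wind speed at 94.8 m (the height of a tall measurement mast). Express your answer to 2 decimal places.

Log law: V(z) ∝ ln(z/z₀), so V₂/V₁ = ln(z₂/z₀) / ln(z₁/z₀).
ln(94.8/0.202) = 6.1513, ln(4.0/0.202) = 2.9858
V₂ = 5.02 × 6.1513/2.9858 = 5.02 × 2.0602 = 10.3421 m/s

10.34 m/s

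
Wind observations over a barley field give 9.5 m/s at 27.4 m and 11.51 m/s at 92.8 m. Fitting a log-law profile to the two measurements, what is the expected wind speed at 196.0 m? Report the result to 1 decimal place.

12.7 m/s

Log law: V ∝ ln(z/z₀). From the pair, with r = V₁/V₂ = 0.82537,
ln z₀ = (ln z₁ − r·ln z₂)/(1 − r) = (3.3105 − 0.82537×4.5304)/0.17463 = -2.4552 → z₀ = 0.08585 m
V₃ = V₁ · ln(z₃/z₀)/ln(z₁/z₀) = 9.5 × 7.7333/5.7657 = 12.7419 m/s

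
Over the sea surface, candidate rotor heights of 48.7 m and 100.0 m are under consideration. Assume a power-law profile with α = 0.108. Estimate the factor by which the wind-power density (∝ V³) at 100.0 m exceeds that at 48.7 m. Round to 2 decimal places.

Speed ratio: V_B/V_A = (z_B/z_A)^α = (100.0/48.7)^0.108 = (2.0534)^0.108 = 1.08080
Power-density ratio: P_B/P_A = (V_B/V_A)³ = (1.08080)³ = 1.26253

1.26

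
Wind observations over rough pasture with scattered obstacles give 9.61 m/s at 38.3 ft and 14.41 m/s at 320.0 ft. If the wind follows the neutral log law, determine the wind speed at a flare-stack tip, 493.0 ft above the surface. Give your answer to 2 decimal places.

Log law: V ∝ ln(z/z₀). From the pair, with r = V₁/V₂ = 0.66690,
ln z₀ = (ln z₁ − r·ln z₂)/(1 − r) = (3.6454 − 0.66690×5.7683)/0.33310 = -0.6047 → z₀ = 0.5462 ft
V₃ = V₁ · ln(z₃/z₀)/ln(z₁/z₀) = 9.61 × 6.8052/4.2502 = 15.3872 m/s

15.39 m/s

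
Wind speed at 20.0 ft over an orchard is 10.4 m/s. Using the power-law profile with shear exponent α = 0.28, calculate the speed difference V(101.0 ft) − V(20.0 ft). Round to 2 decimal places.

5.97 m/s

Power law: V₂ = V₁ · (z₂/z₁)^α = 10.4 × (5.0500)^0.28 = 16.3665 m/s
ΔV = 16.3665 − 10.4 = 5.9665 m/s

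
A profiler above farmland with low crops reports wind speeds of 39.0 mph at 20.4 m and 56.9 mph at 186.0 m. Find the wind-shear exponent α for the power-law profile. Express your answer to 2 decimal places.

Power law: V₂/V₁ = (z₂/z₁)^α ⇒ α = ln(V₂/V₁) / ln(z₂/z₁)
α = ln(56.9/39.0) / ln(186.0/20.4) = ln(1.4590) / ln(9.1176)
  = 0.37773 / 2.21021 = 0.17090

α ≈ 0.17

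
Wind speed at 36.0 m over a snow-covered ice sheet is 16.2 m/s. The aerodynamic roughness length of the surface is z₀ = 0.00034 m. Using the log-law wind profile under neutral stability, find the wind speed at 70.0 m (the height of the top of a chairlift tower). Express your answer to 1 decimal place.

17.1 m/s

Log law: V(z) ∝ ln(z/z₀), so V₂/V₁ = ln(z₂/z₀) / ln(z₁/z₀).
ln(70.0/0.00034) = 12.2351, ln(36.0/0.00034) = 11.5701
V₂ = 16.2 × 12.2351/11.5701 = 16.2 × 1.0575 = 17.1311 m/s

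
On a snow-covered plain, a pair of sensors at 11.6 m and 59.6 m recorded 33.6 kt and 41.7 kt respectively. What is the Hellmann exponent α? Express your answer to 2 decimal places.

α ≈ 0.13

Power law: V₂/V₁ = (z₂/z₁)^α ⇒ α = ln(V₂/V₁) / ln(z₂/z₁)
α = ln(41.7/33.6) / ln(59.6/11.6) = ln(1.2411) / ln(5.1379)
  = 0.21598 / 1.63665 = 0.13196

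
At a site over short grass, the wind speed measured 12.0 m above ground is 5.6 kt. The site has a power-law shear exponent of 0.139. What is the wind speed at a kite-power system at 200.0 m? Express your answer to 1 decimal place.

Power-law profile: V₂ = V₁ · (z₂/z₁)^α
V₂ = 5.6 × (200.0/12.0)^0.139 = 5.6 × (16.6667)^0.139
    = 5.6 × 1.4786 = 8.2799 kt

8.3 kt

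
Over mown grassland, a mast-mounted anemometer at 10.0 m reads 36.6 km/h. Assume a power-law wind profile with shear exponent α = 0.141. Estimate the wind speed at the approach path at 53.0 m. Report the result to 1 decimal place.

46.3 km/h

Power-law profile: V₂ = V₁ · (z₂/z₁)^α
V₂ = 36.6 × (53.0/10.0)^0.141 = 36.6 × (5.3000)^0.141
    = 36.6 × 1.2651 = 46.3025 km/h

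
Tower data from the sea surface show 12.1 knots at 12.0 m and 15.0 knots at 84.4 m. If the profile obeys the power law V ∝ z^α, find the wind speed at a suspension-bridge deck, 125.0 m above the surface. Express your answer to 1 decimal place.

15.7 knots

First find α: α = ln(V₂/V₁)/ln(z₂/z₁) = ln(15.0/12.1)/ln(84.4/12.0) = 0.21484/1.95066 = 0.1101
Extrapolate from 84.4 m to 125.0 m: V₃ = 15.0 × (125.0/84.4)^0.1101 = 15.0 × 1.0442 = 15.6631 knots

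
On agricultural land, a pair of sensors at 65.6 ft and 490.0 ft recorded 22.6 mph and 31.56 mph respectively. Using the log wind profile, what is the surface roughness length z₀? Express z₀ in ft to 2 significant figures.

z₀ ≈ 0.41 ft

Log law: V(z) ∝ ln(z/z₀). With r = V₁/V₂ = 22.6/31.56 = 0.71610,
r · ln(z₂/z₀) = ln(z₁/z₀) ⇒ ln z₀ = (ln z₁ − r·ln z₂)/(1 − r)
ln z₀ = (4.18358 − 0.71610×6.19441) / 0.28390 = -0.8884
z₀ = exp(-0.8884) = 0.4113 ft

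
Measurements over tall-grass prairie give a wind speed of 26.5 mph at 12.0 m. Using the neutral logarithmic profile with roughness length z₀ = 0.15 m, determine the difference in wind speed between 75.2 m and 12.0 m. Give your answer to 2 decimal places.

11.10 mph

Log law: V₂ = V₁ · ln(z₂/z₀)/ln(z₁/z₀) = 26.5 × 6.2173/4.3820 = 37.5985 mph
ΔV = 37.5985 − 26.5 = 11.0985 mph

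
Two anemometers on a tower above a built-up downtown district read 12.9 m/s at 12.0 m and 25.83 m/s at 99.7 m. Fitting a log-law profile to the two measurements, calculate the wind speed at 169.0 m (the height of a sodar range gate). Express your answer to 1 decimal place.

Log law: V ∝ ln(z/z₀). From the pair, with r = V₁/V₂ = 0.49942,
ln z₀ = (ln z₁ − r·ln z₂)/(1 − r) = (2.4849 − 0.49942×4.6022)/0.50058 = 0.3726 → z₀ = 1.451 m
V₃ = V₁ · ln(z₃/z₀)/ln(z₁/z₀) = 12.9 × 4.7573/2.1123 = 29.0528 m/s

29.1 m/s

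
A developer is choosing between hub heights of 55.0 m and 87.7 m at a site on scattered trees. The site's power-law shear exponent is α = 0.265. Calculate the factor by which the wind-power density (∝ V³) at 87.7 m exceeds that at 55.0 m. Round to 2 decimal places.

1.45

Speed ratio: V_B/V_A = (z_B/z_A)^α = (87.7/55.0)^0.265 = (1.5945)^0.265 = 1.13162
Power-density ratio: P_B/P_A = (V_B/V_A)³ = (1.13162)³ = 1.44909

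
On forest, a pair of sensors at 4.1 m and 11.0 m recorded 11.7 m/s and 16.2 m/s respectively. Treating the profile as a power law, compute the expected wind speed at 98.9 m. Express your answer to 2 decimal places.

33.42 m/s

First find α: α = ln(V₂/V₁)/ln(z₂/z₁) = ln(16.2/11.7)/ln(11.0/4.1) = 0.32542/0.98691 = 0.3297
Extrapolate from 11.0 m to 98.9 m: V₃ = 16.2 × (98.9/11.0)^0.3297 = 16.2 × 2.0630 = 33.4212 m/s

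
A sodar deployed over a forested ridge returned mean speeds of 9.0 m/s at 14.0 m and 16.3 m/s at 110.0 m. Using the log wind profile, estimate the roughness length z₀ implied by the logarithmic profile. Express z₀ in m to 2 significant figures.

z₀ ≈ 1.1 m

Log law: V(z) ∝ ln(z/z₀). With r = V₁/V₂ = 9.0/16.3 = 0.55215,
r · ln(z₂/z₀) = ln(z₁/z₀) ⇒ ln z₀ = (ln z₁ − r·ln z₂)/(1 − r)
ln z₀ = (2.63906 − 0.55215×4.70048) / 0.44785 = 0.0976
z₀ = exp(0.0976) = 1.102 m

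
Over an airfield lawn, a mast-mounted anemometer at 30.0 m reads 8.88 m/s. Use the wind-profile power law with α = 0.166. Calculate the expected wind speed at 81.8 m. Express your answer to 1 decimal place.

10.5 m/s

Power-law profile: V₂ = V₁ · (z₂/z₁)^α
V₂ = 8.88 × (81.8/30.0)^0.166 = 8.88 × (2.7267)^0.166
    = 8.88 × 1.1812 = 10.4889 m/s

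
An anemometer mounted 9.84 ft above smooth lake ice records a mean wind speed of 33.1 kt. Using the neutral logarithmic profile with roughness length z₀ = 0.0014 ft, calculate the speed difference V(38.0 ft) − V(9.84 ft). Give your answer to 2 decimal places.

5.05 kt

Log law: V₂ = V₁ · ln(z₂/z₀)/ln(z₁/z₀) = 33.1 × 10.2089/8.8577 = 38.1490 kt
ΔV = 38.1490 − 33.1 = 5.0490 kt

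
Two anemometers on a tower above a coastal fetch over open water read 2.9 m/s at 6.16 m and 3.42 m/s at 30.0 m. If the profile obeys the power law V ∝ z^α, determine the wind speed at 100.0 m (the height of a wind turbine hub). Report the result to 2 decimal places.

First find α: α = ln(V₂/V₁)/ln(z₂/z₁) = ln(3.42/2.9)/ln(30.0/6.16) = 0.16493/1.58312 = 0.1042
Extrapolate from 30.0 m to 100.0 m: V₃ = 3.42 × (100.0/30.0)^0.1042 = 3.42 × 1.1336 = 3.8770 m/s

3.88 m/s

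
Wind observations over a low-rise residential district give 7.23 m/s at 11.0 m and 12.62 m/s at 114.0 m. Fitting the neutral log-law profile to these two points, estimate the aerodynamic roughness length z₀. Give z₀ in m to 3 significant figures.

Log law: V(z) ∝ ln(z/z₀). With r = V₁/V₂ = 7.23/12.62 = 0.57290,
r · ln(z₂/z₀) = ln(z₁/z₀) ⇒ ln z₀ = (ln z₁ − r·ln z₂)/(1 − r)
ln z₀ = (2.39790 − 0.57290×4.73620) / 0.42710 = -0.7386
z₀ = exp(-0.7386) = 0.4778 m

z₀ ≈ 0.478 m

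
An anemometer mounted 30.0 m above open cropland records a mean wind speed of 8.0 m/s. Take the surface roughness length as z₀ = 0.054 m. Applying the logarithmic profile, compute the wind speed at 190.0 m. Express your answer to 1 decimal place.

10.3 m/s

Log law: V(z) ∝ ln(z/z₀), so V₂/V₁ = ln(z₂/z₀) / ln(z₁/z₀).
ln(190.0/0.054) = 8.1658, ln(30.0/0.054) = 6.3200
V₂ = 8.0 × 8.1658/6.3200 = 8.0 × 1.2921 = 10.3365 m/s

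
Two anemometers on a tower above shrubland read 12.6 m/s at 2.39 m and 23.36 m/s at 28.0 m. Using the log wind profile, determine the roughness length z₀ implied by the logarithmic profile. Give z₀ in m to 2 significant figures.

z₀ ≈ 0.13 m

Log law: V(z) ∝ ln(z/z₀). With r = V₁/V₂ = 12.6/23.36 = 0.53938,
r · ln(z₂/z₀) = ln(z₁/z₀) ⇒ ln z₀ = (ln z₁ − r·ln z₂)/(1 − r)
ln z₀ = (0.87129 − 0.53938×3.33220) / 0.46062 = -2.0104
z₀ = exp(-2.0104) = 0.1339 m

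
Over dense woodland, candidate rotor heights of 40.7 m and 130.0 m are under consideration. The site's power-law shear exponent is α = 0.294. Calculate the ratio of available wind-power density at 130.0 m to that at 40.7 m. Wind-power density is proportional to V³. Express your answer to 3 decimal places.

2.785

Speed ratio: V_B/V_A = (z_B/z_A)^α = (130.0/40.7)^0.294 = (3.1941)^0.294 = 1.40695
Power-density ratio: P_B/P_A = (V_B/V_A)³ = (1.40695)³ = 2.78507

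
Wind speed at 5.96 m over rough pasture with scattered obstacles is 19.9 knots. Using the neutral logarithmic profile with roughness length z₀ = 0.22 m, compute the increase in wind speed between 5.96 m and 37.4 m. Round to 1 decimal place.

Log law: V₂ = V₁ · ln(z₂/z₀)/ln(z₁/z₀) = 19.9 × 5.1358/3.2992 = 30.9779 knots
ΔV = 30.9779 − 19.9 = 11.0779 knots

11.1 knots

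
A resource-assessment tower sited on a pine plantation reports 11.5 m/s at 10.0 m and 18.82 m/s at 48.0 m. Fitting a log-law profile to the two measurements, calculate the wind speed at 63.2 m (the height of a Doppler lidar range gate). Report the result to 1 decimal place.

Log law: V ∝ ln(z/z₀). From the pair, with r = V₁/V₂ = 0.61105,
ln z₀ = (ln z₁ − r·ln z₂)/(1 − r) = (2.3026 − 0.61105×3.8712)/0.38895 = -0.1618 → z₀ = 0.8506 m
V₃ = V₁ · ln(z₃/z₀)/ln(z₁/z₀) = 11.5 × 4.3081/2.4644 = 20.1038 m/s

20.1 m/s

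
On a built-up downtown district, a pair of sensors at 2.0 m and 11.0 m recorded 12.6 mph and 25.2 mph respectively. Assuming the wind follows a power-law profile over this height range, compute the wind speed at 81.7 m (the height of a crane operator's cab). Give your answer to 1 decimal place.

First find α: α = ln(V₂/V₁)/ln(z₂/z₁) = ln(25.2/12.6)/ln(11.0/2.0) = 0.69315/1.70475 = 0.4066
Extrapolate from 11.0 m to 81.7 m: V₃ = 25.2 × (81.7/11.0)^0.4066 = 25.2 × 2.2598 = 56.9479 mph

56.9 mph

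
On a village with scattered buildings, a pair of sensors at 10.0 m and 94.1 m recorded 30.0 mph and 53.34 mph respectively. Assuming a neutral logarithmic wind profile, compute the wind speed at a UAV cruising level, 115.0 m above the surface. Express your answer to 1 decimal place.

Log law: V ∝ ln(z/z₀). From the pair, with r = V₁/V₂ = 0.56243,
ln z₀ = (ln z₁ − r·ln z₂)/(1 − r) = (2.3026 − 0.56243×4.5444)/0.43757 = -0.5789 → z₀ = 0.5605 m
V₃ = V₁ · ln(z₃/z₀)/ln(z₁/z₀) = 30.0 × 5.3238/2.8815 = 55.4283 mph

55.4 mph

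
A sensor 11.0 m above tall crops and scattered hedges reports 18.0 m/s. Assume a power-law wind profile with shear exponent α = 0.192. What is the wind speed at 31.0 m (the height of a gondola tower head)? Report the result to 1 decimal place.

Power-law profile: V₂ = V₁ · (z₂/z₁)^α
V₂ = 18.0 × (31.0/11.0)^0.192 = 18.0 × (2.8182)^0.192
    = 18.0 × 1.2201 = 21.9617 m/s

22.0 m/s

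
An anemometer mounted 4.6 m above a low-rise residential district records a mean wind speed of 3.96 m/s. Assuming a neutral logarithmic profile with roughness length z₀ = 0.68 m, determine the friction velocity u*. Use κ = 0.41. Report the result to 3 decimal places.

Log law: V(z) = (u*/κ) · ln(z/z₀) ⇒ u* = κ · V / ln(z/z₀)
u* = 0.41 × 3.96 / ln(4.6/0.68) = 0.41 × 3.96 / 1.9117
   = 1.6236 / 1.9117 = 0.8493 m/s

u* ≈ 0.849 m/s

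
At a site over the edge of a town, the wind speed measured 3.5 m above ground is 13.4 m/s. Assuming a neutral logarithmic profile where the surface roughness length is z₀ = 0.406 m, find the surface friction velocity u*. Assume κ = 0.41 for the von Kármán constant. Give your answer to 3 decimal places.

Log law: V(z) = (u*/κ) · ln(z/z₀) ⇒ u* = κ · V / ln(z/z₀)
u* = 0.41 × 13.4 / ln(3.5/0.406) = 0.41 × 13.4 / 2.1542
   = 5.4940 / 2.1542 = 2.5504 m/s

u* ≈ 2.550 m/s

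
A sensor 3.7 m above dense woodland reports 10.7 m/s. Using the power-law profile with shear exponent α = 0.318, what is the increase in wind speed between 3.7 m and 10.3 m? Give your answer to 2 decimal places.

4.12 m/s

Power law: V₂ = V₁ · (z₂/z₁)^α = 10.7 × (2.7838)^0.318 = 14.8176 m/s
ΔV = 14.8176 − 10.7 = 4.1176 m/s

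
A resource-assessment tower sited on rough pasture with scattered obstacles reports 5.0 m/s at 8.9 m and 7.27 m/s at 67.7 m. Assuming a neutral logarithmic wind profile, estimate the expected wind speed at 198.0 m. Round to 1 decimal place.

Log law: V ∝ ln(z/z₀). From the pair, with r = V₁/V₂ = 0.68776,
ln z₀ = (ln z₁ − r·ln z₂)/(1 − r) = (2.1861 − 0.68776×4.2151)/0.31224 = -2.2832 → z₀ = 0.1020 m
V₃ = V₁ · ln(z₃/z₀)/ln(z₁/z₀) = 5.0 × 7.5715/4.4692 = 8.4706 m/s

8.5 m/s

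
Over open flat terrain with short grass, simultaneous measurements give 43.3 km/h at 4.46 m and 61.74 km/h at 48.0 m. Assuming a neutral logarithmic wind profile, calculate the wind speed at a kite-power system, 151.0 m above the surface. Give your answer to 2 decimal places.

70.63 km/h

Log law: V ∝ ln(z/z₀). From the pair, with r = V₁/V₂ = 0.70133,
ln z₀ = (ln z₁ − r·ln z₂)/(1 − r) = (1.4951 − 0.70133×3.8712)/0.29867 = -4.0842 → z₀ = 0.01684 m
V₃ = V₁ · ln(z₃/z₀)/ln(z₁/z₀) = 43.3 × 9.1015/5.5793 = 70.6345 km/h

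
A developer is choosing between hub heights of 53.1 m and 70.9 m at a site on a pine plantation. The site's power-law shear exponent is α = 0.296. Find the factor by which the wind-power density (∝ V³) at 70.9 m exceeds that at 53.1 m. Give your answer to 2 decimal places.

1.29

Speed ratio: V_B/V_A = (z_B/z_A)^α = (70.9/53.1)^0.296 = (1.3352)^0.296 = 1.08934
Power-density ratio: P_B/P_A = (V_B/V_A)³ = (1.08934)³ = 1.29268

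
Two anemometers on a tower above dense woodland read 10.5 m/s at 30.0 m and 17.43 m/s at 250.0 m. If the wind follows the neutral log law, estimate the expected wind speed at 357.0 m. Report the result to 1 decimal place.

Log law: V ∝ ln(z/z₀). From the pair, with r = V₁/V₂ = 0.60241,
ln z₀ = (ln z₁ − r·ln z₂)/(1 − r) = (3.4012 − 0.60241×5.5215)/0.39759 = 0.1887 → z₀ = 1.208 m
V₃ = V₁ · ln(z₃/z₀)/ln(z₁/z₀) = 10.5 × 5.6891/3.2125 = 18.5945 m/s

18.6 m/s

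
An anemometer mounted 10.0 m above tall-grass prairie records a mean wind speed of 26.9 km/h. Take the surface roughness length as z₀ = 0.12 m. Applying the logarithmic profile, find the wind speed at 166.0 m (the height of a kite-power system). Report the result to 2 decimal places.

43.99 km/h

Log law: V(z) ∝ ln(z/z₀), so V₂/V₁ = ln(z₂/z₀) / ln(z₁/z₀).
ln(166.0/0.12) = 7.2323, ln(10.0/0.12) = 4.4228
V₂ = 26.9 × 7.2323/4.4228 = 26.9 × 1.6352 = 43.9869 km/h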